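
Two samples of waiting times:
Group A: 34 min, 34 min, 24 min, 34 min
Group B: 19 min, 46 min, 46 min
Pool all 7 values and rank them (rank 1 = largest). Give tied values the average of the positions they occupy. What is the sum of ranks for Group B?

Sorted (descending): 46, 46, 34, 34, 34, 24, 19
The 2 values of 46 occupy positions 1–2 → average rank (1+2)/2 = 1.5.
The 3 values of 34 occupy positions 3–5 → average rank 4.
Group B values → pooled ranks: 19→7, 46→1.5, 46→1.5
Rank sum = 7 + 1.5 + 1.5 = 10

10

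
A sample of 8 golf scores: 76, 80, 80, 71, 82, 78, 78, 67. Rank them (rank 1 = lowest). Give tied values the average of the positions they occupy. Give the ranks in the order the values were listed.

Sorted (ascending): 67, 71, 76, 78, 78, 80, 80, 82
The 2 values of 78 occupy positions 4–5 → average rank (4+5)/2 = 4.5.
The 2 values of 80 occupy positions 6–7 → average rank (6+7)/2 = 6.5.

3, 6.5, 6.5, 2, 8, 4.5, 4.5, 1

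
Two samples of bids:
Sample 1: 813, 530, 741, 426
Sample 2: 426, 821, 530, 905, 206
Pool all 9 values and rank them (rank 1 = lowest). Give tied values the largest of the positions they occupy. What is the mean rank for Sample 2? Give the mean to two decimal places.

5.20

Sorted (ascending): 206, 426, 426, 530, 530, 741, 813, 821, 905
The 2 values of 426 occupy positions 2–3 → each gets rank 3.
The 2 values of 530 occupy positions 4–5 → each gets rank 5.
Sample 2 values → pooled ranks: 426→3, 821→8, 530→5, 905→9, 206→1
Mean rank = (3 + 8 + 5 + 9 + 1) / 5 = 5.20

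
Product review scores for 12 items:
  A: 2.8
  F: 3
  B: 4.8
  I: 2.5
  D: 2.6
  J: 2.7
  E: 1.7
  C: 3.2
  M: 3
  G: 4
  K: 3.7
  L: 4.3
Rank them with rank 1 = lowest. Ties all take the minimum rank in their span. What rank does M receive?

6

Sorted (ascending): 1.7, 2.5, 2.6, 2.7, 2.8, 3, 3, 3.2, 3.7, 4, 4.3, 4.8
The 2 values of 3 occupy positions 6–7 → each gets rank 6.
M has value 3 → rank 6.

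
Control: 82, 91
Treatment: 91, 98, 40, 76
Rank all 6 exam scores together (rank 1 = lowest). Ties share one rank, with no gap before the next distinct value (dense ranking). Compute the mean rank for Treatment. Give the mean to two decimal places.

3.00

Sorted (ascending): 40, 76, 82, 91, 91, 98
The 2 values of 91 share dense rank 4.
Remaining distinct values take the next consecutive integers.
Treatment values → pooled ranks: 91→4, 98→5, 40→1, 76→2
Mean rank = (4 + 5 + 1 + 2) / 4 = 3.00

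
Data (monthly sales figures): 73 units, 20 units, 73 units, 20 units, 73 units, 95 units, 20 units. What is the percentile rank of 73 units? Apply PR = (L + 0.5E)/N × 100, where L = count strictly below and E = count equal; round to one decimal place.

N = 7.
Strictly below 73: 3. Equal to 73: 3.
PR = (3 + 0.5·3)/7 × 100 = 64.3

64.3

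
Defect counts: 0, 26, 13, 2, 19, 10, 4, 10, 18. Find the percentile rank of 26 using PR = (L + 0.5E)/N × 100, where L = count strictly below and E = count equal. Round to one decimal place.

94.4

N = 9.
Strictly below 26: 8. Equal to 26: 1.
PR = (8 + 0.5·1)/9 × 100 = 94.4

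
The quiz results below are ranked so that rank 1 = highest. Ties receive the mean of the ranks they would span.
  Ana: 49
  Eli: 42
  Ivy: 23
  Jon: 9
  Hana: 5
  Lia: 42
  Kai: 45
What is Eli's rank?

3.5

Sorted (descending): 49, 45, 42, 42, 23, 9, 5
The 2 values of 42 occupy positions 3–4 → average rank (3+4)/2 = 3.5.
Eli has value 42 → rank 3.5.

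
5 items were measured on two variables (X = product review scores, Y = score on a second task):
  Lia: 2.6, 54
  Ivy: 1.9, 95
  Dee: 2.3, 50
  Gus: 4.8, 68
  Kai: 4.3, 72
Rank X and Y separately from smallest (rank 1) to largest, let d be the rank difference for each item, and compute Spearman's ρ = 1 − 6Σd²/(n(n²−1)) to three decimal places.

Ranks of variable 1: 3, 1, 2, 5, 4
Ranks of variable 2: 2, 5, 1, 3, 4
d = r₁ − r₂: 1, -4, 1, 2, 0
d²: 1, 16, 1, 4, 0; Σd² = 22
ρ = 1 − 6·22/(5·24) = 1 − 132/120 = -0.100

-0.100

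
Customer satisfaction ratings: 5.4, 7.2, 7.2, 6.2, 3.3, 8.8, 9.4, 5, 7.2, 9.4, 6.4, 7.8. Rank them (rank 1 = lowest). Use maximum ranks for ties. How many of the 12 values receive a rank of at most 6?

Sorted (ascending): 3.3, 5, 5.4, 6.2, 6.4, 7.2, 7.2, 7.2, 7.8, 8.8, 9.4, 9.4
The 3 values of 7.2 occupy positions 6–8 → each gets rank 8.
The 2 values of 9.4 occupy positions 11–12 → each gets rank 12.
Ranks ≤ 6: {1, 2, 3, 4, 5} → 5 values.

5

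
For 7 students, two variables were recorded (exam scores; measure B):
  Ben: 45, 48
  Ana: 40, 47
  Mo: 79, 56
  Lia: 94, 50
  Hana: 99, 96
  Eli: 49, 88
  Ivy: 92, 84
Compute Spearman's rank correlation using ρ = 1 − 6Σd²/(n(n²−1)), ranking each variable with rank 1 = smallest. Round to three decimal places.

0.679

Ranks of variable 1: 2, 1, 4, 6, 7, 3, 5
Ranks of variable 2: 2, 1, 4, 3, 7, 6, 5
d = r₁ − r₂: 0, 0, 0, 3, 0, -3, 0
d²: 0, 0, 0, 9, 0, 9, 0; Σd² = 18
ρ = 1 − 6·18/(7·48) = 1 − 108/336 = 0.679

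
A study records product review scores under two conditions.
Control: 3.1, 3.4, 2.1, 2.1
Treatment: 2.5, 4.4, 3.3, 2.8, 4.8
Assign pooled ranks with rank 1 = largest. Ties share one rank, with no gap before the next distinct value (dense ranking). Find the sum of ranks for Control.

Sorted (descending): 4.8, 4.4, 3.4, 3.3, 3.1, 2.8, 2.5, 2.1, 2.1
The 2 values of 2.1 share dense rank 8.
Remaining distinct values take the next consecutive integers.
Control values → pooled ranks: 3.1→5, 3.4→3, 2.1→8, 2.1→8
Rank sum = 5 + 3 + 8 + 8 = 24

24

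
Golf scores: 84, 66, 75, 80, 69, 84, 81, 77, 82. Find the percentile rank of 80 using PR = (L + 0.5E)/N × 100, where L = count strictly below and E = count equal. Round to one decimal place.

50.0

N = 9.
Strictly below 80: 4. Equal to 80: 1.
PR = (4 + 0.5·1)/9 × 100 = 50.0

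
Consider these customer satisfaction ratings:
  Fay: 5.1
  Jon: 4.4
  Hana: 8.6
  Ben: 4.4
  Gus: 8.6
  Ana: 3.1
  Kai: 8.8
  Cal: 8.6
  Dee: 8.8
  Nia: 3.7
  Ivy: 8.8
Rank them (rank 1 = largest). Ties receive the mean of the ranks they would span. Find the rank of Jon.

8.5

Sorted (descending): 8.8, 8.8, 8.8, 8.6, 8.6, 8.6, 5.1, 4.4, 4.4, 3.7, 3.1
The 3 values of 8.8 occupy positions 1–3 → average rank 2.
The 3 values of 8.6 occupy positions 4–6 → average rank 5.
The 2 values of 4.4 occupy positions 8–9 → average rank (8+9)/2 = 8.5.
Jon has value 4.4 → rank 8.5.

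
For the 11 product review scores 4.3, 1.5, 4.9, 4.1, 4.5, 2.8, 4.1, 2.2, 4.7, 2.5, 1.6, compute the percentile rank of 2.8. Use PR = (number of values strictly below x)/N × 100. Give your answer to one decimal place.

36.4

N = 11.
Strictly below 2.8: 4. Equal to 2.8: 1.
PR = 4/11 × 100 = 36.4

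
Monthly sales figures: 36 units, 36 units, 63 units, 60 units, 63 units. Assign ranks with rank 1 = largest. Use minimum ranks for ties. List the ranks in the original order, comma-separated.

4, 4, 1, 3, 1

Sorted (descending): 63, 63, 60, 36, 36
The 2 values of 63 occupy positions 1–2 → each gets rank 1.
The 2 values of 36 occupy positions 4–5 → each gets rank 4.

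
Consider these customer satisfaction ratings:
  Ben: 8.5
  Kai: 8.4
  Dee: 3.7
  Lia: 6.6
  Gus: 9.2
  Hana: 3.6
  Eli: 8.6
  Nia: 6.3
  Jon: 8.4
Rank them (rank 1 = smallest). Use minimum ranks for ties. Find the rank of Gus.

Sorted (ascending): 3.6, 3.7, 6.3, 6.6, 8.4, 8.4, 8.5, 8.6, 9.2
The 2 values of 8.4 occupy positions 5–6 → each gets rank 5.
Gus has value 9.2 → rank 9.

9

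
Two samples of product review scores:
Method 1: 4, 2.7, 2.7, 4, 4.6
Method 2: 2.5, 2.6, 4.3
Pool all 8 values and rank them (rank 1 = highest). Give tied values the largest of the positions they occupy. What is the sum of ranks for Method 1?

Sorted (descending): 4.6, 4.3, 4, 4, 2.7, 2.7, 2.6, 2.5
The 2 values of 4 occupy positions 3–4 → each gets rank 4.
The 2 values of 2.7 occupy positions 5–6 → each gets rank 6.
Method 1 values → pooled ranks: 4→4, 2.7→6, 2.7→6, 4→4, 4.6→1
Rank sum = 4 + 6 + 6 + 4 + 1 = 21

21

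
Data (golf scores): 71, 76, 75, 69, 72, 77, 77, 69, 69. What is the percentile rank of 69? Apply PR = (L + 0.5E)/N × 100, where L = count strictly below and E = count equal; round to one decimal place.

N = 9.
Strictly below 69: 0. Equal to 69: 3.
PR = (0 + 0.5·3)/9 × 100 = 16.7

16.7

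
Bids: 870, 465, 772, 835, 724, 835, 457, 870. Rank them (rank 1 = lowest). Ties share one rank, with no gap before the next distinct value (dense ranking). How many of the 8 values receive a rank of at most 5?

Sorted (ascending): 457, 465, 724, 772, 835, 835, 870, 870
The 2 values of 835 share dense rank 5.
The 2 values of 870 share dense rank 6.
Remaining distinct values take the next consecutive integers.
Ranks ≤ 5: {1, 2, 3, 4, 5, 5} → 6 values.

6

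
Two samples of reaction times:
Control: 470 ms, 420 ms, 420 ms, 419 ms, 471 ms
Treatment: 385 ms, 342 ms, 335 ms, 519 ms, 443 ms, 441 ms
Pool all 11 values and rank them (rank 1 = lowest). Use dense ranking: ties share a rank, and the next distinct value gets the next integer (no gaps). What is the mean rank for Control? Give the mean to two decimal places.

6.20

Sorted (ascending): 335, 342, 385, 419, 420, 420, 441, 443, 470, 471, 519
The 2 values of 420 share dense rank 5.
Remaining distinct values take the next consecutive integers.
Control values → pooled ranks: 470→8, 420→5, 420→5, 419→4, 471→9
Mean rank = (8 + 5 + 5 + 4 + 9) / 5 = 6.20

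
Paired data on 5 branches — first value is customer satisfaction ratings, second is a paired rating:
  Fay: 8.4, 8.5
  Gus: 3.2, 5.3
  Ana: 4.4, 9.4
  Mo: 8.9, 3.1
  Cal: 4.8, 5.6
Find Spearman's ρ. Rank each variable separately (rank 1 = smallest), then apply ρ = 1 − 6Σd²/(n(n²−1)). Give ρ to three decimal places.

Ranks of variable 1: 4, 1, 2, 5, 3
Ranks of variable 2: 4, 2, 5, 1, 3
d = r₁ − r₂: 0, -1, -3, 4, 0
d²: 0, 1, 9, 16, 0; Σd² = 26
ρ = 1 − 6·26/(5·24) = 1 − 156/120 = -0.300

-0.300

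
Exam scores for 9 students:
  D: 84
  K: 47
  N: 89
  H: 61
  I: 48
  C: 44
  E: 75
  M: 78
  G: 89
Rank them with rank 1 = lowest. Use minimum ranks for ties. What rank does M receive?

6

Sorted (ascending): 44, 47, 48, 61, 75, 78, 84, 89, 89
The 2 values of 89 occupy positions 8–9 → each gets rank 8.
M has value 78 → rank 6.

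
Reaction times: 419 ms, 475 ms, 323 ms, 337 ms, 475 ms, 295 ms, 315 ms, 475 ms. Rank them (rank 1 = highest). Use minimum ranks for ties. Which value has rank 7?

Sorted (descending): 475, 475, 475, 419, 337, 323, 315, 295
The 3 values of 475 occupy positions 1–3 → each gets rank 1.
Rank 7 → value 315.

315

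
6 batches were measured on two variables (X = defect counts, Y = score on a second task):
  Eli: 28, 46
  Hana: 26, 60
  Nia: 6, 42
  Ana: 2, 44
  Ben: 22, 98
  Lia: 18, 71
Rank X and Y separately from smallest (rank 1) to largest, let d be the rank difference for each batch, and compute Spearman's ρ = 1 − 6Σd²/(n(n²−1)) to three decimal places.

Ranks of variable 1: 6, 5, 2, 1, 4, 3
Ranks of variable 2: 3, 4, 1, 2, 6, 5
d = r₁ − r₂: 3, 1, 1, -1, -2, -2
d²: 9, 1, 1, 1, 4, 4; Σd² = 20
ρ = 1 − 6·20/(6·35) = 1 − 120/210 = 0.429

0.429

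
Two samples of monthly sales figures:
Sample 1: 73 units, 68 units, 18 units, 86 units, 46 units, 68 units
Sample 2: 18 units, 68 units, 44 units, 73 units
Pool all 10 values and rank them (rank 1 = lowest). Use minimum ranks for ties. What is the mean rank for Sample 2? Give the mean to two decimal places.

4.25

Sorted (ascending): 18, 18, 44, 46, 68, 68, 68, 73, 73, 86
The 2 values of 18 occupy positions 1–2 → each gets rank 1.
The 3 values of 68 occupy positions 5–7 → each gets rank 5.
The 2 values of 73 occupy positions 8–9 → each gets rank 8.
Sample 2 values → pooled ranks: 18→1, 68→5, 44→3, 73→8
Mean rank = (1 + 5 + 3 + 8) / 4 = 4.25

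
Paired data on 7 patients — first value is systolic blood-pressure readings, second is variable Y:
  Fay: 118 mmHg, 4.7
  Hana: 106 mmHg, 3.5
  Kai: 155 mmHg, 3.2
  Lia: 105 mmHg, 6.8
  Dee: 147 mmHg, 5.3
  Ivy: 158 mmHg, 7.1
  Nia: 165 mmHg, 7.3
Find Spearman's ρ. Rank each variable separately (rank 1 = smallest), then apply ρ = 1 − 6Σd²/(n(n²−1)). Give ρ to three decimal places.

0.429

Ranks of variable 1: 3, 2, 5, 1, 4, 6, 7
Ranks of variable 2: 3, 2, 1, 5, 4, 6, 7
d = r₁ − r₂: 0, 0, 4, -4, 0, 0, 0
d²: 0, 0, 16, 16, 0, 0, 0; Σd² = 32
ρ = 1 − 6·32/(7·48) = 1 − 192/336 = 0.429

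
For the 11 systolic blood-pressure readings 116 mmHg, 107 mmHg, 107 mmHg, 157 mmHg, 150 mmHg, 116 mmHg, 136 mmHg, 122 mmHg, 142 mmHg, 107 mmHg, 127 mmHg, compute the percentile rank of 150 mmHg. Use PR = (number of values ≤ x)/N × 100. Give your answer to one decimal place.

N = 11.
Strictly below 150: 9. Equal to 150: 1.
PR = 10/11 × 100 = 90.9

90.9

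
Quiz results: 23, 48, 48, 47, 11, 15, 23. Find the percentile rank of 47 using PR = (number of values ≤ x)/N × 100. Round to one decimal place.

71.4

N = 7.
Strictly below 47: 4. Equal to 47: 1.
PR = 5/7 × 100 = 71.4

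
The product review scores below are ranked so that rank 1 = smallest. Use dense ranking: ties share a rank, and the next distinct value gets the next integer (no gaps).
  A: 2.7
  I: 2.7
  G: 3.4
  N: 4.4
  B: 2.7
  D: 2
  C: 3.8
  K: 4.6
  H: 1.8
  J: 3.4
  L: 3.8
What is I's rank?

3

Sorted (ascending): 1.8, 2, 2.7, 2.7, 2.7, 3.4, 3.4, 3.8, 3.8, 4.4, 4.6
The 3 values of 2.7 share dense rank 3.
The 2 values of 3.4 share dense rank 4.
The 2 values of 3.8 share dense rank 5.
Remaining distinct values take the next consecutive integers.
I has value 2.7 → rank 3.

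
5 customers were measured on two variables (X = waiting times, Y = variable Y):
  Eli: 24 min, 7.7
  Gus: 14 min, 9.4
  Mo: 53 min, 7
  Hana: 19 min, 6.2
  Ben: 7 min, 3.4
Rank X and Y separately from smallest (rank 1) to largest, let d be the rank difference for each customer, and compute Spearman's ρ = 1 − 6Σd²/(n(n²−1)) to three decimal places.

Ranks of variable 1: 4, 2, 5, 3, 1
Ranks of variable 2: 4, 5, 3, 2, 1
d = r₁ − r₂: 0, -3, 2, 1, 0
d²: 0, 9, 4, 1, 0; Σd² = 14
ρ = 1 − 6·14/(5·24) = 1 − 84/120 = 0.300

0.300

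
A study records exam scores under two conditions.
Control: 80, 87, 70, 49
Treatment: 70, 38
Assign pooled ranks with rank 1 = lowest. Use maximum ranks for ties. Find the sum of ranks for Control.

Sorted (ascending): 38, 49, 70, 70, 80, 87
The 2 values of 70 occupy positions 3–4 → each gets rank 4.
Control values → pooled ranks: 80→5, 87→6, 70→4, 49→2
Rank sum = 5 + 6 + 4 + 2 = 17

17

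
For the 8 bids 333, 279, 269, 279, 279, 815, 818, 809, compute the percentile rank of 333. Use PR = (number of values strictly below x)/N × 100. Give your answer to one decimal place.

N = 8.
Strictly below 333: 4. Equal to 333: 1.
PR = 4/8 × 100 = 50.0

50.0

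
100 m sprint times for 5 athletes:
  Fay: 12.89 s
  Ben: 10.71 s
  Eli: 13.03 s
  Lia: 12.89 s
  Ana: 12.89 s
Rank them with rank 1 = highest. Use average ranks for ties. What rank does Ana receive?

3

Sorted (descending): 13.03, 12.89, 12.89, 12.89, 10.71
The 3 values of 12.89 occupy positions 2–4 → average rank 3.
Ana has value 12.89 s → rank 3.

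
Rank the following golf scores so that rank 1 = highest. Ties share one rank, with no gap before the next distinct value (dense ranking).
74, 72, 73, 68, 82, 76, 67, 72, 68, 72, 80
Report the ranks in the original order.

4, 6, 5, 7, 1, 3, 8, 6, 7, 6, 2

Sorted (descending): 82, 80, 76, 74, 73, 72, 72, 72, 68, 68, 67
The 3 values of 72 share dense rank 6.
The 2 values of 68 share dense rank 7.
Remaining distinct values take the next consecutive integers.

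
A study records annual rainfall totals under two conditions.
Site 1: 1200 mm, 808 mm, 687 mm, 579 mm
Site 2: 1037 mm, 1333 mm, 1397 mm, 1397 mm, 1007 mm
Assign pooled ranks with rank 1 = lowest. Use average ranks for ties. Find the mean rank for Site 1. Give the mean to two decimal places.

3.00

Sorted (ascending): 579, 687, 808, 1007, 1037, 1200, 1333, 1397, 1397
The 2 values of 1397 occupy positions 8–9 → average rank (8+9)/2 = 8.5.
Site 1 values → pooled ranks: 1200→6, 808→3, 687→2, 579→1
Mean rank = (6 + 3 + 2 + 1) / 4 = 3.00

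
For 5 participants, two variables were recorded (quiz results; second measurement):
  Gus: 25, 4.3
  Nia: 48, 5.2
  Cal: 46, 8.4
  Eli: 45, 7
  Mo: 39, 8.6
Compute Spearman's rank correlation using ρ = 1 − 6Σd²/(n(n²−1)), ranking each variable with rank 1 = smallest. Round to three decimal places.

0.100

Ranks of variable 1: 1, 5, 4, 3, 2
Ranks of variable 2: 1, 2, 4, 3, 5
d = r₁ − r₂: 0, 3, 0, 0, -3
d²: 0, 9, 0, 0, 9; Σd² = 18
ρ = 1 − 6·18/(5·24) = 1 − 108/120 = 0.100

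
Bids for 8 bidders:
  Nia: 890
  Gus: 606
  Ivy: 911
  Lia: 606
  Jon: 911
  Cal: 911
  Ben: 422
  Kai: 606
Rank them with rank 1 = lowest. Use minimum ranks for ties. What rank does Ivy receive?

6

Sorted (ascending): 422, 606, 606, 606, 890, 911, 911, 911
The 3 values of 606 occupy positions 2–4 → each gets rank 2.
The 3 values of 911 occupy positions 6–8 → each gets rank 6.
Ivy has value 911 → rank 6.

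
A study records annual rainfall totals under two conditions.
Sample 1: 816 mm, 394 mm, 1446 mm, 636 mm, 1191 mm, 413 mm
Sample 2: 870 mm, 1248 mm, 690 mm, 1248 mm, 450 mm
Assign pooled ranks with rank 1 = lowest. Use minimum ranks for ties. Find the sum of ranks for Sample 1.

32

Sorted (ascending): 394, 413, 450, 636, 690, 816, 870, 1191, 1248, 1248, 1446
The 2 values of 1248 occupy positions 9–10 → each gets rank 9.
Sample 1 values → pooled ranks: 816→6, 394→1, 1446→11, 636→4, 1191→8, 413→2
Rank sum = 6 + 1 + 11 + 4 + 8 + 2 = 32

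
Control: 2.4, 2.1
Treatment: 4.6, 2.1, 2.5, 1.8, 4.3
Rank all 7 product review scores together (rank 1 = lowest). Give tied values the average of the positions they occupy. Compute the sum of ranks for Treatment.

Sorted (ascending): 1.8, 2.1, 2.1, 2.4, 2.5, 4.3, 4.6
The 2 values of 2.1 occupy positions 2–3 → average rank (2+3)/2 = 2.5.
Treatment values → pooled ranks: 4.6→7, 2.1→2.5, 2.5→5, 1.8→1, 4.3→6
Rank sum = 7 + 2.5 + 5 + 1 + 6 = 21.5

21.5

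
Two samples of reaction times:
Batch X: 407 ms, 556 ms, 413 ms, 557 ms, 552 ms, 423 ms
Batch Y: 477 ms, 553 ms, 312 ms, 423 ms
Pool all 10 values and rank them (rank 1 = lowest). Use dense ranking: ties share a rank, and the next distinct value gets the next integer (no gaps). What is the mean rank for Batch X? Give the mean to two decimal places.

Sorted (ascending): 312, 407, 413, 423, 423, 477, 552, 553, 556, 557
The 2 values of 423 share dense rank 4.
Remaining distinct values take the next consecutive integers.
Batch X values → pooled ranks: 407→2, 556→8, 413→3, 557→9, 552→6, 423→4
Mean rank = (2 + 8 + 3 + 9 + 6 + 4) / 6 = 5.33

5.33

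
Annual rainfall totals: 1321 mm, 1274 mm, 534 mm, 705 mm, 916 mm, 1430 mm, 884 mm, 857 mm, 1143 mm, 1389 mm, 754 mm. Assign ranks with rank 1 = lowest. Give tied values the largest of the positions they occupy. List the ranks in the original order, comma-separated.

9, 8, 1, 2, 6, 11, 5, 4, 7, 10, 3

Sorted (ascending): 534, 705, 754, 857, 884, 916, 1143, 1274, 1321, 1389, 1430
No ties — each value takes its position as its rank.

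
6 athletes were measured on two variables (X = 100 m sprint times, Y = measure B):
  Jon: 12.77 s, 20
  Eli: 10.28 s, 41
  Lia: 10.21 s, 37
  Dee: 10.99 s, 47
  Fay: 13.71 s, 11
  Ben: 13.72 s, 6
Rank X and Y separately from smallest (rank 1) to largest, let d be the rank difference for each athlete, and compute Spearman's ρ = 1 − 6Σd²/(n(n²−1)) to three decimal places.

-0.771

Ranks of variable 1: 4, 2, 1, 3, 5, 6
Ranks of variable 2: 3, 5, 4, 6, 2, 1
d = r₁ − r₂: 1, -3, -3, -3, 3, 5
d²: 1, 9, 9, 9, 9, 25; Σd² = 62
ρ = 1 − 6·62/(6·35) = 1 − 372/210 = -0.771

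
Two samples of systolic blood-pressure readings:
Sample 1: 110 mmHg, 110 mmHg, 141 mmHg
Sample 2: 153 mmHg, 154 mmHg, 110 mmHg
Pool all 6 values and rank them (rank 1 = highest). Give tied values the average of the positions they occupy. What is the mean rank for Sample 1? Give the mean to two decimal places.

4.33

Sorted (descending): 154, 153, 141, 110, 110, 110
The 3 values of 110 occupy positions 4–6 → average rank 5.
Sample 1 values → pooled ranks: 110→5, 110→5, 141→3
Mean rank = (5 + 5 + 3) / 3 = 4.33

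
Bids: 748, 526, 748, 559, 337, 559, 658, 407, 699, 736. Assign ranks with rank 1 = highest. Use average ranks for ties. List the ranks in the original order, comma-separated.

Sorted (descending): 748, 748, 736, 699, 658, 559, 559, 526, 407, 337
The 2 values of 748 occupy positions 1–2 → average rank (1+2)/2 = 1.5.
The 2 values of 559 occupy positions 6–7 → average rank (6+7)/2 = 6.5.

1.5, 8, 1.5, 6.5, 10, 6.5, 5, 9, 4, 3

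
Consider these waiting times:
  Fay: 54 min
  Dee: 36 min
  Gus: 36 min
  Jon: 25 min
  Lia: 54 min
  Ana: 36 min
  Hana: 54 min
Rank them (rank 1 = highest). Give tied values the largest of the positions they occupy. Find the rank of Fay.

Sorted (descending): 54, 54, 54, 36, 36, 36, 25
The 3 values of 54 occupy positions 1–3 → each gets rank 3.
The 3 values of 36 occupy positions 4–6 → each gets rank 6.
Fay has value 54 min → rank 3.

3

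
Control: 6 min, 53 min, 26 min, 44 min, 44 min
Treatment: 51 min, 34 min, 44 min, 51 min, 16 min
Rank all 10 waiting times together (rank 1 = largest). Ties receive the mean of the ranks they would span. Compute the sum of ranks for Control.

Sorted (descending): 53, 51, 51, 44, 44, 44, 34, 26, 16, 6
The 2 values of 51 occupy positions 2–3 → average rank (2+3)/2 = 2.5.
The 3 values of 44 occupy positions 4–6 → average rank 5.
Control values → pooled ranks: 6→10, 53→1, 26→8, 44→5, 44→5
Rank sum = 10 + 1 + 8 + 5 + 5 = 29

29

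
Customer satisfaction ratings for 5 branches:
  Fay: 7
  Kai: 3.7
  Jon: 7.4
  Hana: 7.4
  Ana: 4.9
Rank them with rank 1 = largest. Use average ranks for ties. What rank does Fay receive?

Sorted (descending): 7.4, 7.4, 7, 4.9, 3.7
The 2 values of 7.4 occupy positions 1–2 → average rank (1+2)/2 = 1.5.
Fay has value 7 → rank 3.

3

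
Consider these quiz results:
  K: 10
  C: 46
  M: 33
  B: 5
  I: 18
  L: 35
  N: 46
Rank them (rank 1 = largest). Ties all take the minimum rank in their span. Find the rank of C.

Sorted (descending): 46, 46, 35, 33, 18, 10, 5
The 2 values of 46 occupy positions 1–2 → each gets rank 1.
C has value 46 → rank 1.

1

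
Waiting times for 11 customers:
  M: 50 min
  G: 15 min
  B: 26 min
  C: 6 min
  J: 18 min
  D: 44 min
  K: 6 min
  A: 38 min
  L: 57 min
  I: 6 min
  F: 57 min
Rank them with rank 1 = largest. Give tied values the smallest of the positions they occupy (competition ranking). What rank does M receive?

3

Sorted (descending): 57, 57, 50, 44, 38, 26, 18, 15, 6, 6, 6
The 2 values of 57 occupy positions 1–2 → each gets rank 1.
The 3 values of 6 occupy positions 9–11 → each gets rank 9.
M has value 50 min → rank 3.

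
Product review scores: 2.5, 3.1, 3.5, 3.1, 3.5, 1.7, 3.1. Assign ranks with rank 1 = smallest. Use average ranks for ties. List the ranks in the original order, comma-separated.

Sorted (ascending): 1.7, 2.5, 3.1, 3.1, 3.1, 3.5, 3.5
The 3 values of 3.1 occupy positions 3–5 → average rank 4.
The 2 values of 3.5 occupy positions 6–7 → average rank (6+7)/2 = 6.5.

2, 4, 6.5, 4, 6.5, 1, 4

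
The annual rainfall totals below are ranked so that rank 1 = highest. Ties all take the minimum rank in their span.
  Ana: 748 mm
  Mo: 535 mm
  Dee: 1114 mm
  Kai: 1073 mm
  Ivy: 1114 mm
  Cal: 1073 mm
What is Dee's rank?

1

Sorted (descending): 1114, 1114, 1073, 1073, 748, 535
The 2 values of 1114 occupy positions 1–2 → each gets rank 1.
The 2 values of 1073 occupy positions 3–4 → each gets rank 3.
Dee has value 1114 mm → rank 1.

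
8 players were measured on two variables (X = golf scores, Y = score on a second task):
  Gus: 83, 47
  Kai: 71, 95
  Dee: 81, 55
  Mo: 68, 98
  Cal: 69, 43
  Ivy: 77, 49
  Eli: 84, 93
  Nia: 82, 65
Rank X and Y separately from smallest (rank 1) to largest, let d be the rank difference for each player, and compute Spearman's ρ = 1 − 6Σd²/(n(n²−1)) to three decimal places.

Ranks of variable 1: 7, 3, 5, 1, 2, 4, 8, 6
Ranks of variable 2: 2, 7, 4, 8, 1, 3, 6, 5
d = r₁ − r₂: 5, -4, 1, -7, 1, 1, 2, 1
d²: 25, 16, 1, 49, 1, 1, 4, 1; Σd² = 98
ρ = 1 − 6·98/(8·63) = 1 − 588/504 = -0.167

-0.167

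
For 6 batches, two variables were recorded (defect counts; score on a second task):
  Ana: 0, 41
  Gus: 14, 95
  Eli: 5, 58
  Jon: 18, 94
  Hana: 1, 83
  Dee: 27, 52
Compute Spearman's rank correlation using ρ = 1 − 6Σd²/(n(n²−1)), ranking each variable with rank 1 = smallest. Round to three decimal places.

0.314

Ranks of variable 1: 1, 4, 3, 5, 2, 6
Ranks of variable 2: 1, 6, 3, 5, 4, 2
d = r₁ − r₂: 0, -2, 0, 0, -2, 4
d²: 0, 4, 0, 0, 4, 16; Σd² = 24
ρ = 1 − 6·24/(6·35) = 1 − 144/210 = 0.314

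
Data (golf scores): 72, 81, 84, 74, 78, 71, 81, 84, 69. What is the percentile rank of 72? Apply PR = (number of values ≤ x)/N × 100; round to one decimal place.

33.3

N = 9.
Strictly below 72: 2. Equal to 72: 1.
PR = 3/9 × 100 = 33.3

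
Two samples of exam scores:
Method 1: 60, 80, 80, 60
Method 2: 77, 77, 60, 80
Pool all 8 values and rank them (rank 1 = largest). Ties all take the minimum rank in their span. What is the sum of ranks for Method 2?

15

Sorted (descending): 80, 80, 80, 77, 77, 60, 60, 60
The 3 values of 80 occupy positions 1–3 → each gets rank 1.
The 2 values of 77 occupy positions 4–5 → each gets rank 4.
The 3 values of 60 occupy positions 6–8 → each gets rank 6.
Method 2 values → pooled ranks: 77→4, 77→4, 60→6, 80→1
Rank sum = 4 + 4 + 6 + 1 = 15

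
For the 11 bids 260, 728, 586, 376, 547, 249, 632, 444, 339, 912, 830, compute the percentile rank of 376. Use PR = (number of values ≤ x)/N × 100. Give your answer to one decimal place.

N = 11.
Strictly below 376: 3. Equal to 376: 1.
PR = 4/11 × 100 = 36.4

36.4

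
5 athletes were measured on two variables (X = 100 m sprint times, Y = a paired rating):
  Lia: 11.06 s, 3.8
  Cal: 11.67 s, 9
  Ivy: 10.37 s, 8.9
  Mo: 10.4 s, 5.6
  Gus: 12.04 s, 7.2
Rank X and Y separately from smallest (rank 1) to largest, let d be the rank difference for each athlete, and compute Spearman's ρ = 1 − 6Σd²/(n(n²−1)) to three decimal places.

Ranks of variable 1: 3, 4, 1, 2, 5
Ranks of variable 2: 1, 5, 4, 2, 3
d = r₁ − r₂: 2, -1, -3, 0, 2
d²: 4, 1, 9, 0, 4; Σd² = 18
ρ = 1 − 6·18/(5·24) = 1 − 108/120 = 0.100

0.100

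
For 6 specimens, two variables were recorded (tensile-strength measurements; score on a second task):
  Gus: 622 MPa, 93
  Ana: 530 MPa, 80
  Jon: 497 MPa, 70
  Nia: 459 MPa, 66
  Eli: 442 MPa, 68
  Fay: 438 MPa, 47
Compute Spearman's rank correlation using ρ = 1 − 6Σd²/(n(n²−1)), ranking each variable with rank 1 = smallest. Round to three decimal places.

0.943

Ranks of variable 1: 6, 5, 4, 3, 2, 1
Ranks of variable 2: 6, 5, 4, 2, 3, 1
d = r₁ − r₂: 0, 0, 0, 1, -1, 0
d²: 0, 0, 0, 1, 1, 0; Σd² = 2
ρ = 1 − 6·2/(6·35) = 1 − 12/210 = 0.943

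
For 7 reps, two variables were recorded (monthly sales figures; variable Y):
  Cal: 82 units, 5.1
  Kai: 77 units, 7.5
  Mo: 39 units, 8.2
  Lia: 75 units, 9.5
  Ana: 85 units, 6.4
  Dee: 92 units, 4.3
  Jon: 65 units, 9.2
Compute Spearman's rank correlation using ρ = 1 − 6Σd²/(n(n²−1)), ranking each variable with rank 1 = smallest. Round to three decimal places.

-0.821

Ranks of variable 1: 5, 4, 1, 3, 6, 7, 2
Ranks of variable 2: 2, 4, 5, 7, 3, 1, 6
d = r₁ − r₂: 3, 0, -4, -4, 3, 6, -4
d²: 9, 0, 16, 16, 9, 36, 16; Σd² = 102
ρ = 1 − 6·102/(7·48) = 1 − 612/336 = -0.821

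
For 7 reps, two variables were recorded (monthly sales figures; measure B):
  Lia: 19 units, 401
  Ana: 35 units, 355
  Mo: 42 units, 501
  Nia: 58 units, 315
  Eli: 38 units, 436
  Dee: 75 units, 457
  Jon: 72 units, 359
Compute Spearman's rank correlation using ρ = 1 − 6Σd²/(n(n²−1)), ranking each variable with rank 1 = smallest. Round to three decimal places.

Ranks of variable 1: 1, 2, 4, 5, 3, 7, 6
Ranks of variable 2: 4, 2, 7, 1, 5, 6, 3
d = r₁ − r₂: -3, 0, -3, 4, -2, 1, 3
d²: 9, 0, 9, 16, 4, 1, 9; Σd² = 48
ρ = 1 − 6·48/(7·48) = 1 − 288/336 = 0.143

0.143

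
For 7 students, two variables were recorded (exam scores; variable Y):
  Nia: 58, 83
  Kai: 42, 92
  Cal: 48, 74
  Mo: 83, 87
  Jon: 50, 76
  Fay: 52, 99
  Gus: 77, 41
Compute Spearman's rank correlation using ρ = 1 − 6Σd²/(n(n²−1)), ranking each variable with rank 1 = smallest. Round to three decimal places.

Ranks of variable 1: 5, 1, 2, 7, 3, 4, 6
Ranks of variable 2: 4, 6, 2, 5, 3, 7, 1
d = r₁ − r₂: 1, -5, 0, 2, 0, -3, 5
d²: 1, 25, 0, 4, 0, 9, 25; Σd² = 64
ρ = 1 − 6·64/(7·48) = 1 − 384/336 = -0.143

-0.143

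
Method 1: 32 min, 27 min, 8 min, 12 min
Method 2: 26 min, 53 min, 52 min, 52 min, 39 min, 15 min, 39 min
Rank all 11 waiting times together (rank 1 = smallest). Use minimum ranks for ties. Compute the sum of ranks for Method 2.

50

Sorted (ascending): 8, 12, 15, 26, 27, 32, 39, 39, 52, 52, 53
The 2 values of 39 occupy positions 7–8 → each gets rank 7.
The 2 values of 52 occupy positions 9–10 → each gets rank 9.
Method 2 values → pooled ranks: 26→4, 53→11, 52→9, 52→9, 39→7, 15→3, 39→7
Rank sum = 4 + 11 + 9 + 9 + 7 + 3 + 7 = 50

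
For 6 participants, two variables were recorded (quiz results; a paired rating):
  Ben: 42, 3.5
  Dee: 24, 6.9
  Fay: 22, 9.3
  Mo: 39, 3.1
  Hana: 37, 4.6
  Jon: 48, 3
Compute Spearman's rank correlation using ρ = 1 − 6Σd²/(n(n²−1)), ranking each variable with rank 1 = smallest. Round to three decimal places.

-0.943

Ranks of variable 1: 5, 2, 1, 4, 3, 6
Ranks of variable 2: 3, 5, 6, 2, 4, 1
d = r₁ − r₂: 2, -3, -5, 2, -1, 5
d²: 4, 9, 25, 4, 1, 25; Σd² = 68
ρ = 1 − 6·68/(6·35) = 1 − 408/210 = -0.943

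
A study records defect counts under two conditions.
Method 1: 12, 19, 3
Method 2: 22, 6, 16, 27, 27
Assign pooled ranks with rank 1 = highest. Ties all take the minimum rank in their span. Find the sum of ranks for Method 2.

17

Sorted (descending): 27, 27, 22, 19, 16, 12, 6, 3
The 2 values of 27 occupy positions 1–2 → each gets rank 1.
Method 2 values → pooled ranks: 22→3, 6→7, 16→5, 27→1, 27→1
Rank sum = 3 + 7 + 5 + 1 + 1 = 17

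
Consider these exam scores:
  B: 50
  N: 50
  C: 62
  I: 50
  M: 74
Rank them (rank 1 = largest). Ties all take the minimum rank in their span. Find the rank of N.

Sorted (descending): 74, 62, 50, 50, 50
The 3 values of 50 occupy positions 3–5 → each gets rank 3.
N has value 50 → rank 3.

3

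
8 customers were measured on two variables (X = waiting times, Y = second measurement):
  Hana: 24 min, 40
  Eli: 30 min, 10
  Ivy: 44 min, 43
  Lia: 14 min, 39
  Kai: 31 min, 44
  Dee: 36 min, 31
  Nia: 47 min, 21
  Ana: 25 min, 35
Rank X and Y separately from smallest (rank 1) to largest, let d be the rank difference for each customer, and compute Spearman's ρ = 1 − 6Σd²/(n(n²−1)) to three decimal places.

Ranks of variable 1: 2, 4, 7, 1, 5, 6, 8, 3
Ranks of variable 2: 6, 1, 7, 5, 8, 3, 2, 4
d = r₁ − r₂: -4, 3, 0, -4, -3, 3, 6, -1
d²: 16, 9, 0, 16, 9, 9, 36, 1; Σd² = 96
ρ = 1 − 6·96/(8·63) = 1 − 576/504 = -0.143

-0.143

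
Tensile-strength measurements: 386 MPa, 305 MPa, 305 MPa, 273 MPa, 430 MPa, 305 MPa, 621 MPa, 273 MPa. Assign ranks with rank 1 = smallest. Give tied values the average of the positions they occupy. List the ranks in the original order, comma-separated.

6, 4, 4, 1.5, 7, 4, 8, 1.5

Sorted (ascending): 273, 273, 305, 305, 305, 386, 430, 621
The 2 values of 273 occupy positions 1–2 → average rank (1+2)/2 = 1.5.
The 3 values of 305 occupy positions 3–5 → average rank 4.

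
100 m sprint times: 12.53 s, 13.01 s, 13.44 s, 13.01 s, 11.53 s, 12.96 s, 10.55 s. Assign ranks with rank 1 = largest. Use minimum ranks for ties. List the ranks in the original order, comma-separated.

Sorted (descending): 13.44, 13.01, 13.01, 12.96, 12.53, 11.53, 10.55
The 2 values of 13.01 occupy positions 2–3 → each gets rank 2.

5, 2, 1, 2, 6, 4, 7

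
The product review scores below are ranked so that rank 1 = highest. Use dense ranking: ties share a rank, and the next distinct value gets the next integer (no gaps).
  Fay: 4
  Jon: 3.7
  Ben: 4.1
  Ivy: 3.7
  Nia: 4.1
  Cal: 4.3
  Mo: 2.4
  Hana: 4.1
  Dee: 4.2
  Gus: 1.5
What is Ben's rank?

Sorted (descending): 4.3, 4.2, 4.1, 4.1, 4.1, 4, 3.7, 3.7, 2.4, 1.5
The 3 values of 4.1 share dense rank 3.
The 2 values of 3.7 share dense rank 5.
Remaining distinct values take the next consecutive integers.
Ben has value 4.1 → rank 3.

3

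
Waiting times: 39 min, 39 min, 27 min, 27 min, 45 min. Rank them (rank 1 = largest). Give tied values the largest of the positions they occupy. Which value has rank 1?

45

Sorted (descending): 45, 39, 39, 27, 27
The 2 values of 39 occupy positions 2–3 → each gets rank 3.
The 2 values of 27 occupy positions 4–5 → each gets rank 5.
Rank 1 → value 45.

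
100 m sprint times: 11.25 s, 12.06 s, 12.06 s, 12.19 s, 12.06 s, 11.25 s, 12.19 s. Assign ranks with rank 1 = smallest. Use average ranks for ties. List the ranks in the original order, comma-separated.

1.5, 4, 4, 6.5, 4, 1.5, 6.5

Sorted (ascending): 11.25, 11.25, 12.06, 12.06, 12.06, 12.19, 12.19
The 2 values of 11.25 occupy positions 1–2 → average rank (1+2)/2 = 1.5.
The 3 values of 12.06 occupy positions 3–5 → average rank 4.
The 2 values of 12.19 occupy positions 6–7 → average rank (6+7)/2 = 6.5.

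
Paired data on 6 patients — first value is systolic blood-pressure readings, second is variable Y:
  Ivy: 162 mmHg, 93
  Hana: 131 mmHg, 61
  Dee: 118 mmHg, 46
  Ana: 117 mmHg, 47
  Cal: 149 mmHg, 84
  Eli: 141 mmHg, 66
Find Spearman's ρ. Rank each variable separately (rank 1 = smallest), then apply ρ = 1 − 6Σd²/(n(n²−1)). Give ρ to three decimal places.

0.943

Ranks of variable 1: 6, 3, 2, 1, 5, 4
Ranks of variable 2: 6, 3, 1, 2, 5, 4
d = r₁ − r₂: 0, 0, 1, -1, 0, 0
d²: 0, 0, 1, 1, 0, 0; Σd² = 2
ρ = 1 − 6·2/(6·35) = 1 − 12/210 = 0.943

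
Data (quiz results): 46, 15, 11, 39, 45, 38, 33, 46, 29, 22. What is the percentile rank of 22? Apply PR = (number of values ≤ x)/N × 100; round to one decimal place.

N = 10.
Strictly below 22: 2. Equal to 22: 1.
PR = 3/10 × 100 = 30.0

30.0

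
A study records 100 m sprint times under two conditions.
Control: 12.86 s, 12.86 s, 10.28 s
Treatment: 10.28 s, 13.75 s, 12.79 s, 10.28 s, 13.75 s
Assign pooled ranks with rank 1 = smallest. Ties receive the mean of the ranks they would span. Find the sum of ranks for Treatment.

Sorted (ascending): 10.28, 10.28, 10.28, 12.79, 12.86, 12.86, 13.75, 13.75
The 3 values of 10.28 occupy positions 1–3 → average rank 2.
The 2 values of 12.86 occupy positions 5–6 → average rank (5+6)/2 = 5.5.
The 2 values of 13.75 occupy positions 7–8 → average rank (7+8)/2 = 7.5.
Treatment values → pooled ranks: 10.28→2, 13.75→7.5, 12.79→4, 10.28→2, 13.75→7.5
Rank sum = 2 + 7.5 + 4 + 2 + 7.5 = 23

23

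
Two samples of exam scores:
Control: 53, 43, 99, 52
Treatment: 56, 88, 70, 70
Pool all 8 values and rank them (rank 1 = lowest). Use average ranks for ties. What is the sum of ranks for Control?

Sorted (ascending): 43, 52, 53, 56, 70, 70, 88, 99
The 2 values of 70 occupy positions 5–6 → average rank (5+6)/2 = 5.5.
Control values → pooled ranks: 53→3, 43→1, 99→8, 52→2
Rank sum = 3 + 1 + 8 + 2 = 14

14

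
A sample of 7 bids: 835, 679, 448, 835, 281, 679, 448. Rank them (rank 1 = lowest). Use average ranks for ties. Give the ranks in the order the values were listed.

Sorted (ascending): 281, 448, 448, 679, 679, 835, 835
The 2 values of 448 occupy positions 2–3 → average rank (2+3)/2 = 2.5.
The 2 values of 679 occupy positions 4–5 → average rank (4+5)/2 = 4.5.
The 2 values of 835 occupy positions 6–7 → average rank (6+7)/2 = 6.5.

6.5, 4.5, 2.5, 6.5, 1, 4.5, 2.5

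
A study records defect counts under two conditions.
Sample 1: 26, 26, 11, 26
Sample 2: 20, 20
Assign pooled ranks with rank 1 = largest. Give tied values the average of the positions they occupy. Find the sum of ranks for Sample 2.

Sorted (descending): 26, 26, 26, 20, 20, 11
The 3 values of 26 occupy positions 1–3 → average rank 2.
The 2 values of 20 occupy positions 4–5 → average rank (4+5)/2 = 4.5.
Sample 2 values → pooled ranks: 20→4.5, 20→4.5
Rank sum = 4.5 + 4.5 = 9

9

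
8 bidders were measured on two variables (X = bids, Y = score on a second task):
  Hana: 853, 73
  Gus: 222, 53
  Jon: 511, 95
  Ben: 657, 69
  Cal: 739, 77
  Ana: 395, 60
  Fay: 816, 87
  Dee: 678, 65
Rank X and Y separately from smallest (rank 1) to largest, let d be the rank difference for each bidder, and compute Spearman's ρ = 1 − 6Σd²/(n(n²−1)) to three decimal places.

0.548

Ranks of variable 1: 8, 1, 3, 4, 6, 2, 7, 5
Ranks of variable 2: 5, 1, 8, 4, 6, 2, 7, 3
d = r₁ − r₂: 3, 0, -5, 0, 0, 0, 0, 2
d²: 9, 0, 25, 0, 0, 0, 0, 4; Σd² = 38
ρ = 1 − 6·38/(8·63) = 1 − 228/504 = 0.548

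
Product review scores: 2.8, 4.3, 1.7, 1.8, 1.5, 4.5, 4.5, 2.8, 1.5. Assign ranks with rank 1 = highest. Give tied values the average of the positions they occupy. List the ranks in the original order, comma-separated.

Sorted (descending): 4.5, 4.5, 4.3, 2.8, 2.8, 1.8, 1.7, 1.5, 1.5
The 2 values of 4.5 occupy positions 1–2 → average rank (1+2)/2 = 1.5.
The 2 values of 2.8 occupy positions 4–5 → average rank (4+5)/2 = 4.5.
The 2 values of 1.5 occupy positions 8–9 → average rank (8+9)/2 = 8.5.

4.5, 3, 7, 6, 8.5, 1.5, 1.5, 4.5, 8.5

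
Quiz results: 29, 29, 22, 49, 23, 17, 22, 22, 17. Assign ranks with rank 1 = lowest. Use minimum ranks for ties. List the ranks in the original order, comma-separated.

7, 7, 3, 9, 6, 1, 3, 3, 1

Sorted (ascending): 17, 17, 22, 22, 22, 23, 29, 29, 49
The 2 values of 17 occupy positions 1–2 → each gets rank 1.
The 3 values of 22 occupy positions 3–5 → each gets rank 3.
The 2 values of 29 occupy positions 7–8 → each gets rank 7.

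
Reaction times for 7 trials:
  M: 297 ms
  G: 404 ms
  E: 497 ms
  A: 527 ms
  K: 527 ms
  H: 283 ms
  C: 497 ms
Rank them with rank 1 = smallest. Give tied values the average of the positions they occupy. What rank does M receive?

Sorted (ascending): 283, 297, 404, 497, 497, 527, 527
The 2 values of 497 occupy positions 4–5 → average rank (4+5)/2 = 4.5.
The 2 values of 527 occupy positions 6–7 → average rank (6+7)/2 = 6.5.
M has value 297 ms → rank 2.

2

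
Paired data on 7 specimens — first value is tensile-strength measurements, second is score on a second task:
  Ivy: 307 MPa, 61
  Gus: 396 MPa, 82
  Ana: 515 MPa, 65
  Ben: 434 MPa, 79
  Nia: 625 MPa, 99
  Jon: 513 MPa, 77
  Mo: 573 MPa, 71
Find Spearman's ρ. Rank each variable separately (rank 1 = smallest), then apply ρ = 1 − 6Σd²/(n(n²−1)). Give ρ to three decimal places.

Ranks of variable 1: 1, 2, 5, 3, 7, 4, 6
Ranks of variable 2: 1, 6, 2, 5, 7, 4, 3
d = r₁ − r₂: 0, -4, 3, -2, 0, 0, 3
d²: 0, 16, 9, 4, 0, 0, 9; Σd² = 38
ρ = 1 − 6·38/(7·48) = 1 − 228/336 = 0.321

0.321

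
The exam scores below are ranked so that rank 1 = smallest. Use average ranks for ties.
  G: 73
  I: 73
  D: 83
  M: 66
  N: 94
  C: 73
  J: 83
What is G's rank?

3

Sorted (ascending): 66, 73, 73, 73, 83, 83, 94
The 3 values of 73 occupy positions 2–4 → average rank 3.
The 2 values of 83 occupy positions 5–6 → average rank (5+6)/2 = 5.5.
G has value 73 → rank 3.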